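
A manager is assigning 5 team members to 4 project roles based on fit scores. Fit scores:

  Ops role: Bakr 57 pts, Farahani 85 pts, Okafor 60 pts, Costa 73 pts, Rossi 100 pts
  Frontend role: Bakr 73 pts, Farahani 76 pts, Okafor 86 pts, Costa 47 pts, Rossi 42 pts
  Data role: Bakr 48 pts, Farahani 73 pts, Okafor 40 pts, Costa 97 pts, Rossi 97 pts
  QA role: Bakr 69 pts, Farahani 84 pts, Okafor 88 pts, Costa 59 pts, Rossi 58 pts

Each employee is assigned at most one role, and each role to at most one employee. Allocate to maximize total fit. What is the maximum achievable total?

Treat this as an assignment problem: match each employee to one role.
Optimal: Rossi→Ops role (100 pts), Okafor→Frontend role (86 pts), Costa→Data role (97 pts), Farahani→QA role (84 pts) — total 100+86+97+84 = 367 pts.
Row-greedy (each employee in turn takes its best remaining role) gives 343 pts, worse by 24.
Next-best assignment: Rossi→Ops role, Farahani→Frontend role, Costa→Data role, Okafor→QA role = 361 pts.

Maximum total: 367 pts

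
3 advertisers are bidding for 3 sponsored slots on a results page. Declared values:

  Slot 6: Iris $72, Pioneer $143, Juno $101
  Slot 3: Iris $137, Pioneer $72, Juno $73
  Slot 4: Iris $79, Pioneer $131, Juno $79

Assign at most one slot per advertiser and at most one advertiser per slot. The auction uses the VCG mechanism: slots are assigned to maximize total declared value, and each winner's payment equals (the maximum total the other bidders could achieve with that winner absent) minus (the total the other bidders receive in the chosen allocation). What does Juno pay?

Juno pays $12.

Efficient allocation: Iris→Slot 3 ($137), Pioneer→Slot 4 ($131), Juno→Slot 6 ($101); total welfare W = $369.
Juno receives Slot 6 at value $101, so the others get W − 101 = $268.
Without Juno: best allocation of the remaining 2 bidders over all 3 slots is Iris→Slot 3 ($137), Pioneer→Slot 6 ($143), total $280.
VCG payment = (others' best without Juno) − (others' welfare with Juno) = 280 − 268 = $12.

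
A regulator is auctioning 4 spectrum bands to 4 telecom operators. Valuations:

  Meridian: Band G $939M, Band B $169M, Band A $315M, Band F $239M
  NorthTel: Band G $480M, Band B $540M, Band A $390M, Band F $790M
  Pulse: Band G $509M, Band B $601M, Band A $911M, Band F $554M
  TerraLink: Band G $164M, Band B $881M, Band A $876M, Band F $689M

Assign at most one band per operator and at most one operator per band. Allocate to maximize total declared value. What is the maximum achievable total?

Max total: $3521M

Optimal: Meridian→Band G ($939M), NorthTel→Band F ($790M), Pulse→Band A ($911M), TerraLink→Band B ($881M) — total 939+790+911+881 = $3521M.
Next-best assignment: Meridian→Band G, NorthTel→Band F, Pulse→Band B, TerraLink→Band A = $3206M.
Swapping Pulse↔Meridian (Pulse→Band G $509M, Meridian→Band A $315M) loses 1026.
Every other assignment is strictly worse.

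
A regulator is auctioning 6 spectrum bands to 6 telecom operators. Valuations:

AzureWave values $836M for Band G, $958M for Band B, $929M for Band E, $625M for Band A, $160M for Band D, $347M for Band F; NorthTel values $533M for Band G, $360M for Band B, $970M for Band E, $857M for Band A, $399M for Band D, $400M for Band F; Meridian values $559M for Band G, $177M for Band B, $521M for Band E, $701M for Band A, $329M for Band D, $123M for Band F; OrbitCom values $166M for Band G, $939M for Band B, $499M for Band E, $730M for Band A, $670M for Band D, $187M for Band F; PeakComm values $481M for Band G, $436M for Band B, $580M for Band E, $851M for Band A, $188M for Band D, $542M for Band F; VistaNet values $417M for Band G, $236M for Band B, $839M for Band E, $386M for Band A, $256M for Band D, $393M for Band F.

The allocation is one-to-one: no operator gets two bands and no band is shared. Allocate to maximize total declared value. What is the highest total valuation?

Max total: $4425M

Optimal: AzureWave→Band B ($958M), NorthTel→Band A ($857M), Meridian→Band G ($559M), OrbitCom→Band D ($670M), PeakComm→Band F ($542M), VistaNet→Band E ($839M) — total 958+857+559+670+542+839 = $4425M.
Row-greedy (each operator in turn takes its best remaining band) gives $4258M, worse by 167.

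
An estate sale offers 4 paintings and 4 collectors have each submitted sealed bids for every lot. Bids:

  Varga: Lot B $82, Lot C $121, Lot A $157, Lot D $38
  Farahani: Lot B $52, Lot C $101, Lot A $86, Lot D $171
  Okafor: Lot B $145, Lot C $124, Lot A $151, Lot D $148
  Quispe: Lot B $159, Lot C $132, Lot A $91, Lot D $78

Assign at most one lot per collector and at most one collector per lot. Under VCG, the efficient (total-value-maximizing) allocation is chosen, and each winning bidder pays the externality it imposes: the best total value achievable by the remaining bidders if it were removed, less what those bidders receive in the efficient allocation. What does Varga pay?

Efficient allocation: Varga→Lot A ($157), Farahani→Lot D ($171), Okafor→Lot C ($124), Quispe→Lot B ($159); total welfare W = $611.
Varga receives Lot A at value $157, so the others get W − 157 = $454.
Without Varga: best allocation of the remaining 3 bidders over all 4 lots is Farahani→Lot D ($171), Okafor→Lot A ($151), Quispe→Lot B ($159), total $481.
VCG payment = (others' best without Varga) − (others' welfare with Varga) = 481 − 454 = $27.

Varga pays $27.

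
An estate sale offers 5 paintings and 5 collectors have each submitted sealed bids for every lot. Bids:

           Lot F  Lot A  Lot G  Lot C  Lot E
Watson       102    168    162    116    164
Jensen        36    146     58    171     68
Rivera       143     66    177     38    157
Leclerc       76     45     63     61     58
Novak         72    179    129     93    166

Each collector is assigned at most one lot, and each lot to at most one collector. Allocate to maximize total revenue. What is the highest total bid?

Maximum total: $767

Treat this as an assignment problem: match each collector to one lot.
Optimal: Watson→Lot E ($164), Jensen→Lot C ($171), Rivera→Lot G ($177), Leclerc→Lot F ($76), Novak→Lot A ($179) — total 164+171+177+76+179 = $767.
Row-greedy (each collector in turn takes its best remaining lot) gives $758, worse by 9.
Swapping Leclerc↔Rivera (Leclerc→Lot G $63, Rivera→Lot F $143) loses 47.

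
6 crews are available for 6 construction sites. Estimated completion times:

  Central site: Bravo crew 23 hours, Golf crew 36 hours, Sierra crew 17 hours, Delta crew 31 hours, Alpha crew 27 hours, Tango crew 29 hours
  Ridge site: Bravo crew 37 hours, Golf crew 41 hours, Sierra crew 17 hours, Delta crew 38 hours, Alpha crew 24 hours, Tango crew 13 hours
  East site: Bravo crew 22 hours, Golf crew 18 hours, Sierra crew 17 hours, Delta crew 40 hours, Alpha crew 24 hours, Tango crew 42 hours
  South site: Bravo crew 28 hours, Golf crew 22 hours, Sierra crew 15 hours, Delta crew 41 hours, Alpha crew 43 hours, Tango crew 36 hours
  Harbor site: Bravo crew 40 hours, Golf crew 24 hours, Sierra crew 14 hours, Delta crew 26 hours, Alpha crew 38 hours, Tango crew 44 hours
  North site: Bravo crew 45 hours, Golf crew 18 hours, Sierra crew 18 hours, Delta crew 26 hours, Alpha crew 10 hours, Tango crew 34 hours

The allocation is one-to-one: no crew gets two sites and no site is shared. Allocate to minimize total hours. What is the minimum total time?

Min total: 105 hours

Optimal: Bravo crew→Central site (23 hours), Golf crew→East site (18 hours), Sierra crew→South site (15 hours), Delta crew→Harbor site (26 hours), Alpha crew→North site (10 hours), Tango crew→Ridge site (13 hours) — total 23+18+15+26+10+13 = 105 hours.
Row-greedy (each crew in turn takes its cheapest remaining site) gives 145 hours, worse by 40.
Next-best assignment: Bravo crew→East site, Golf crew→South site, Sierra crew→Central site, Delta crew→Harbor site, Alpha crew→North site, Tango crew→Ridge site = 110 hours.
Swapping Delta crew↔Bravo crew (Delta crew→Central site 31 hours, Bravo crew→Harbor site 40 hours) adds 22.
Every other assignment is strictly worse.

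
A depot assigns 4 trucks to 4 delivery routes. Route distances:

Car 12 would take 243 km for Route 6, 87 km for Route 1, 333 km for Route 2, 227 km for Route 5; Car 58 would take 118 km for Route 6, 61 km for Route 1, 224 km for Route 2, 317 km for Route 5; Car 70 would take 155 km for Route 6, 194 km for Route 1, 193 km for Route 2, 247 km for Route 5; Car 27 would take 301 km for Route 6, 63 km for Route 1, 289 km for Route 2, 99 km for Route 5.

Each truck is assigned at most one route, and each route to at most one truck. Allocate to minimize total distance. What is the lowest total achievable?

Optimal: Car 12→Route 1 (87 km), Car 58→Route 6 (118 km), Car 70→Route 2 (193 km), Car 27→Route 5 (99 km) — total 87+118+193+99 = 497 km.
Column-greedy (each route in turn goes to its cheapest remaining truck) gives 601 km, worse by 104.
Next-best assignment: Car 12→Route 1, Car 58→Route 2, Car 70→Route 6, Car 27→Route 5 = 565 km.
Checked against all permutations: 497 km is optimal.

Min total: 497 km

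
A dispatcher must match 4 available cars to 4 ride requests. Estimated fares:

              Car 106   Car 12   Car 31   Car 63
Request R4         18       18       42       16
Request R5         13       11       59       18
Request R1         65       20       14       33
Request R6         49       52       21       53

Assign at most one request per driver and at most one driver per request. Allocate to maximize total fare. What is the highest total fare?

Maximum total: $195

This is the linear assignment problem.
Optimal: Car 106→Request R1 ($65), Car 12→Request R4 ($18), Car 31→Request R5 ($59), Car 63→Request R6 ($53) — total 65+18+59+53 = $195.
Row-greedy (each driver in turn takes its best remaining request) gives $192, worse by 3.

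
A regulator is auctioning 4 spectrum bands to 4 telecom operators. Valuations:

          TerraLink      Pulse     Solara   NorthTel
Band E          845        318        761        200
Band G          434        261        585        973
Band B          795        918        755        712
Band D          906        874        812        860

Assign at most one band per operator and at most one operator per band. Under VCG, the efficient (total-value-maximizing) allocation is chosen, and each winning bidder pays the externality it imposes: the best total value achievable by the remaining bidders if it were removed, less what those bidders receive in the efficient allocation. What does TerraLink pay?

TerraLink pays $51M.

Efficient allocation: TerraLink→Band D ($906M), Pulse→Band B ($918M), Solara→Band E ($761M), NorthTel→Band G ($973M); total welfare W = $3558M.
TerraLink receives Band D at value $906M, so the others get W − 906 = $2652M.
Without TerraLink: best allocation of the remaining 3 bidders over all 4 bands is Pulse→Band B ($918M), Solara→Band D ($812M), NorthTel→Band G ($973M), total $2703M.
VCG payment = (others' best without TerraLink) − (others' welfare with TerraLink) = 2703 − 2652 = $51M.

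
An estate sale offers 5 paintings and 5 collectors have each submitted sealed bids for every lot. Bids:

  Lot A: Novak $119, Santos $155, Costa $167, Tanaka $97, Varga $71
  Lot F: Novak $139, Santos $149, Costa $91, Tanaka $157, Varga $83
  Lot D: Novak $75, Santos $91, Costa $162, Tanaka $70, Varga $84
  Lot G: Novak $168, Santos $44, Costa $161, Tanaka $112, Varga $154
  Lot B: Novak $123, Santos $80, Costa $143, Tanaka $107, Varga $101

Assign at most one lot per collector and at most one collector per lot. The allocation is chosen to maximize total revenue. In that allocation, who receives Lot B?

Optimal: Novak→Lot B ($123), Santos→Lot A ($155), Costa→Lot D ($162), Tanaka→Lot F ($157), Varga→Lot G ($154) — total 123+155+162+157+154 = $751.
Max-entry greedy (repeatedly take the single best remaining cell) gives $684, worse by 67.
Every other assignment is strictly worse.
Novak's own top lot is Lot G ($168), but forcing Novak→Lot G and reassigning the rest optimally gives only $743 — worse by 8.

Novak receives Lot B.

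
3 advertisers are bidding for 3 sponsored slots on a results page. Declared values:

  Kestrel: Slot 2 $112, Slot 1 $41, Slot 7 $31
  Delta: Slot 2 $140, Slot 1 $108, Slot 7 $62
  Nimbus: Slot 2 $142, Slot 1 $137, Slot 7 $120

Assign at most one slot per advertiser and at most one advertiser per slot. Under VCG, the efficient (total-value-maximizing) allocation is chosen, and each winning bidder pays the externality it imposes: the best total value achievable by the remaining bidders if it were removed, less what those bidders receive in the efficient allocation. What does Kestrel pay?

Kestrel pays $49.

Efficient allocation: Kestrel→Slot 2 ($112), Delta→Slot 1 ($108), Nimbus→Slot 7 ($120); total welfare W = $340.
Kestrel receives Slot 2 at value $112, so the others get W − 112 = $228.
Without Kestrel: best allocation of the remaining 2 bidders over all 3 slots is Delta→Slot 2 ($140), Nimbus→Slot 1 ($137), total $277.
VCG payment = (others' best without Kestrel) − (others' welfare with Kestrel) = 277 − 228 = $49.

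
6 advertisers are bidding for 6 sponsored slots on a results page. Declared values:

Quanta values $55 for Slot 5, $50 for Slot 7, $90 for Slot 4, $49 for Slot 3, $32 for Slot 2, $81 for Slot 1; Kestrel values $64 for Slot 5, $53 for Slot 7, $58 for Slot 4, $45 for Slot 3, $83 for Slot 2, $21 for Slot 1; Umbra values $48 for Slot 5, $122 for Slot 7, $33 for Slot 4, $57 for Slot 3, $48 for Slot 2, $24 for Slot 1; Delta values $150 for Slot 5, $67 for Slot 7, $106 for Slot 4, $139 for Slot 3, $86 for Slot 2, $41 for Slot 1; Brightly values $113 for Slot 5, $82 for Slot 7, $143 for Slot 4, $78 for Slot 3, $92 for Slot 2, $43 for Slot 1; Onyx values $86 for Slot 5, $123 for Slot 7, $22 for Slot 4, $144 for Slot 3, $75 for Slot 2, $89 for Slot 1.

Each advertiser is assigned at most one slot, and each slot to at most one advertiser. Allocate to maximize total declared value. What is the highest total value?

Maximum total: $723

Treat this as an assignment problem: match each advertiser to one slot.
Optimal: Quanta→Slot 1 ($81), Kestrel→Slot 2 ($83), Umbra→Slot 7 ($122), Delta→Slot 5 ($150), Brightly→Slot 4 ($143), Onyx→Slot 3 ($144) — total 81+83+122+150+143+144 = $723.
Row-greedy (each advertiser in turn takes its best remaining slot) gives $612, worse by 111.
Swapping Umbra↔Kestrel (Umbra→Slot 2 $48, Kestrel→Slot 7 $53) loses 104.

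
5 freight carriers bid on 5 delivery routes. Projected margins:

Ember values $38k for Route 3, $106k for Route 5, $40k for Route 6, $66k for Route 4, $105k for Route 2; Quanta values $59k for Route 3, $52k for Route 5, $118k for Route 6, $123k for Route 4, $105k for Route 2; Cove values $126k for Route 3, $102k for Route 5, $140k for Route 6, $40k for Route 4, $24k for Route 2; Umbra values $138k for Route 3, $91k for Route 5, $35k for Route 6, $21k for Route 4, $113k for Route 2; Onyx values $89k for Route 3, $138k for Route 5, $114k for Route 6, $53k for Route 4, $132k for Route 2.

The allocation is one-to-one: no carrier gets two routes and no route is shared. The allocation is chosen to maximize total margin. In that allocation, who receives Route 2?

Ember receives Route 2.

Optimal: Ember→Route 2 ($105k), Quanta→Route 4 ($123k), Cove→Route 6 ($140k), Umbra→Route 3 ($138k), Onyx→Route 5 ($138k) — total 105+123+140+138+138 = $644k.
Row-greedy (each carrier in turn takes its best remaining route) gives $639k, worse by 5.
Ember's own top route is Route 5 ($106k), but forcing Ember→Route 5 and reassigning the rest optimally gives only $639k — worse by 5.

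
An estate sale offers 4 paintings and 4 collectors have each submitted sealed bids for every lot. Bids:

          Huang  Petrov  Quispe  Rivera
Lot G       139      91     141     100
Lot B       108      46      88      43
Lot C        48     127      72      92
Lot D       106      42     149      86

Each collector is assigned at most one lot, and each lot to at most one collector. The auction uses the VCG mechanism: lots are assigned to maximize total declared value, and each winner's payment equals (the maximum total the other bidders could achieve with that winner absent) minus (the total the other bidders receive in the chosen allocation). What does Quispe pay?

Quispe pays $17.

Efficient allocation: Huang→Lot B ($108), Petrov→Lot C ($127), Quispe→Lot D ($149), Rivera→Lot G ($100); total welfare W = $484.
Quispe receives Lot D at value $149, so the others get W − 149 = $335.
Without Quispe: best allocation of the remaining 3 bidders over all 4 lots is Huang→Lot G ($139), Petrov→Lot C ($127), Rivera→Lot D ($86), total $352.
VCG payment = (others' best without Quispe) − (others' welfare with Quispe) = 352 − 335 = $17.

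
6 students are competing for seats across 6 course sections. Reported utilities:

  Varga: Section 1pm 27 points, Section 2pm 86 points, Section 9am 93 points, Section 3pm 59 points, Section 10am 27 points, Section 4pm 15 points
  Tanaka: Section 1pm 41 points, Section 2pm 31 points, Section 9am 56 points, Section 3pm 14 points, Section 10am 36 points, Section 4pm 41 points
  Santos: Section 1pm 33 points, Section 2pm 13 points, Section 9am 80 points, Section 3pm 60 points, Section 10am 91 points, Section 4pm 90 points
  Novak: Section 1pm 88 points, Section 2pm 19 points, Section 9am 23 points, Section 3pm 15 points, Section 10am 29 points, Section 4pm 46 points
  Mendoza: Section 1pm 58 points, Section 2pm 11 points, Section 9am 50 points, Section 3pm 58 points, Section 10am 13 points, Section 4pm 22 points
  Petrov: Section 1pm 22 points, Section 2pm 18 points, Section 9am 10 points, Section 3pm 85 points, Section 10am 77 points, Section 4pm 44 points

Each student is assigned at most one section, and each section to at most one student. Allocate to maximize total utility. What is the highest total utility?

Optimal: Varga→Section 2pm (86 points), Tanaka→Section 9am (56 points), Santos→Section 4pm (90 points), Novak→Section 1pm (88 points), Mendoza→Section 3pm (58 points), Petrov→Section 10am (77 points) — total 86+56+90+88+58+77 = 455 points.
Next-best assignment: Varga→Section 2pm, Tanaka→Section 4pm, Santos→Section 10am, Novak→Section 1pm, Mendoza→Section 9am, Petrov→Section 3pm = 441 points.

Maximum total: 455 points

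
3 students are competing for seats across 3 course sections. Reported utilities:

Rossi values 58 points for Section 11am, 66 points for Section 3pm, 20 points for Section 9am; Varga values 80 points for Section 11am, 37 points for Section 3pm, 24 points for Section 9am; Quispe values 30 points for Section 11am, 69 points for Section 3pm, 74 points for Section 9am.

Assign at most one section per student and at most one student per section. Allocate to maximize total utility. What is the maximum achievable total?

Optimal: Rossi→Section 3pm (66 points), Varga→Section 11am (80 points), Quispe→Section 9am (74 points) — total 66+80+74 = 220 points.
Column-greedy (each section in turn goes to its best remaining student) gives 169 points, worse by 51.
Next-best assignment: Rossi→Section 11am, Varga→Section 3pm, Quispe→Section 9am = 169 points.
Swapping Quispe↔Varga (Quispe→Section 11am 30 points, Varga→Section 9am 24 points) loses 100.
Checked against all permutations: 220 points is optimal.

Max total: 220 points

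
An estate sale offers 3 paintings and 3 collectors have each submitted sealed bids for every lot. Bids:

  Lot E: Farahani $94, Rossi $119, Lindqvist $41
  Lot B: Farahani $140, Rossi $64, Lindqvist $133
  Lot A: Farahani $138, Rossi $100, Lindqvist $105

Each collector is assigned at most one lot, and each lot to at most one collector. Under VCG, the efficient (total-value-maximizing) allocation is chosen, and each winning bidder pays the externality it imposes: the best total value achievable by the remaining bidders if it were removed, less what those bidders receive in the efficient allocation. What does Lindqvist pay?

Efficient allocation: Farahani→Lot A ($138), Rossi→Lot E ($119), Lindqvist→Lot B ($133); total welfare W = $390.
Lindqvist receives Lot B at value $133, so the others get W − 133 = $257.
Without Lindqvist: best allocation of the remaining 2 bidders over all 3 lots is Farahani→Lot B ($140), Rossi→Lot E ($119), total $259.
VCG payment = (others' best without Lindqvist) − (others' welfare with Lindqvist) = 259 − 257 = $2.

Lindqvist pays $2.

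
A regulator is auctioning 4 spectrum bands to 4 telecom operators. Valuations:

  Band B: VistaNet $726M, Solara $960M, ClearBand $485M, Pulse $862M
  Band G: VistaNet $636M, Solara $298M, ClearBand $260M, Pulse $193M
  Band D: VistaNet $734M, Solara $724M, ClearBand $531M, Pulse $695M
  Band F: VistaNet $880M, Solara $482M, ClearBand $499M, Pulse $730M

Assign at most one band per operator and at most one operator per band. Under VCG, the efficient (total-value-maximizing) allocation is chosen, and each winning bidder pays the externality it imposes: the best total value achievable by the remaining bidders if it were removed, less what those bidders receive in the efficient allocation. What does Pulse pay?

Efficient allocation: VistaNet→Band G ($636M), Solara→Band B ($960M), ClearBand→Band D ($531M), Pulse→Band F ($730M); total welfare W = $2857M.
Pulse receives Band F at value $730M, so the others get W − 730 = $2127M.
Without Pulse: best allocation of the remaining 3 bidders over all 4 bands is VistaNet→Band F ($880M), Solara→Band B ($960M), ClearBand→Band D ($531M), total $2371M.
VCG payment = (others' best without Pulse) − (others' welfare with Pulse) = 2371 − 2127 = $244M.

Pulse pays $244M.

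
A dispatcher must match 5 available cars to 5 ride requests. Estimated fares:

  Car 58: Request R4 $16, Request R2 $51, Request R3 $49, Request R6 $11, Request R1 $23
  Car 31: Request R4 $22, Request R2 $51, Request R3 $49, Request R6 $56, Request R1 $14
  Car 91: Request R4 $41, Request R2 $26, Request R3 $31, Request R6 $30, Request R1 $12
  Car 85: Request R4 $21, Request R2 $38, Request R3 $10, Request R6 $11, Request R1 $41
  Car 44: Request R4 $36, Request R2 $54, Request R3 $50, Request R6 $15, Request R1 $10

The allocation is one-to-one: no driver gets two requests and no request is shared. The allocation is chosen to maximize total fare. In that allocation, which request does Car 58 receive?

Car 58 receives Request R3.

Optimal: Car 58→Request R3 ($49), Car 31→Request R6 ($56), Car 91→Request R4 ($41), Car 85→Request R1 ($41), Car 44→Request R2 ($54) — total 49+56+41+41+54 = $241.
Row-greedy (each driver in turn takes its best remaining request) gives $239, worse by 2.
Next-best assignment: Car 58→Request R2, Car 31→Request R6, Car 91→Request R4, Car 85→Request R1, Car 44→Request R3 = $239.
Every other assignment is strictly worse.
Car 58's own top request is Request R2 ($51), but forcing Car 58→Request R2 and reassigning the rest optimally gives only $239 — worse by 2.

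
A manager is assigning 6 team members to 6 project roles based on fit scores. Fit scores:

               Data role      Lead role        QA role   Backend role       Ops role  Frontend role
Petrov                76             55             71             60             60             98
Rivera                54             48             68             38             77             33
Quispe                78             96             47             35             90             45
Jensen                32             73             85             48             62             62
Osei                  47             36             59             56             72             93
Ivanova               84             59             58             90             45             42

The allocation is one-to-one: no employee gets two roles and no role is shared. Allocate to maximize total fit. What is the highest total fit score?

Optimal: Petrov→Data role (76 pts), Rivera→Ops role (77 pts), Quispe→Lead role (96 pts), Jensen→QA role (85 pts), Osei→Frontend role (93 pts), Ivanova→Backend role (90 pts) — total 76+77+96+85+93+90 = 517 pts.
Column-greedy (each role in turn goes to its best remaining employee) gives 495 pts, worse by 22.
Next-best assignment: Petrov→Frontend role, Rivera→Ops role, Quispe→Lead role, Jensen→QA role, Osei→Backend role, Ivanova→Data role = 496 pts.
No other one-to-one assignment exceeds 517 pts.

Maximum total: 517 pts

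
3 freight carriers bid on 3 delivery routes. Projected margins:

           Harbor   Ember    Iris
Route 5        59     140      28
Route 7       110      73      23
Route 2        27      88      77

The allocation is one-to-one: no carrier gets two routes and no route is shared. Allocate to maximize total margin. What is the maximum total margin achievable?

Maximum total: $327k

Optimal: Harbor→Route 7 ($110k), Ember→Route 5 ($140k), Iris→Route 2 ($77k) — total 110+140+77 = $327k.
Swapping Iris↔Ember (Iris→Route 5 $28k, Ember→Route 2 $88k) loses 101.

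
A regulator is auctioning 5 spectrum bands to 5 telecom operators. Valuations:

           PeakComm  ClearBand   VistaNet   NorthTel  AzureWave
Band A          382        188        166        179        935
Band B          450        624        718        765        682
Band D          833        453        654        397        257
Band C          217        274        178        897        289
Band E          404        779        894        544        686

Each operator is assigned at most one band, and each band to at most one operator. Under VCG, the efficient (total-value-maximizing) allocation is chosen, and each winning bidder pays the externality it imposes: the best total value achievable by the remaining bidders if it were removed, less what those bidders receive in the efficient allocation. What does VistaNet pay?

Efficient allocation: PeakComm→Band D ($833M), ClearBand→Band B ($624M), VistaNet→Band E ($894M), NorthTel→Band C ($897M), AzureWave→Band A ($935M); total welfare W = $4183M.
VistaNet receives Band E at value $894M, so the others get W − 894 = $3289M.
Without VistaNet: best allocation of the remaining 4 bidders over all 5 bands is PeakComm→Band D ($833M), ClearBand→Band E ($779M), NorthTel→Band C ($897M), AzureWave→Band A ($935M), total $3444M.
VCG payment = (others' best without VistaNet) − (others' welfare with VistaNet) = 3444 − 3289 = $155M.

VistaNet pays $155M.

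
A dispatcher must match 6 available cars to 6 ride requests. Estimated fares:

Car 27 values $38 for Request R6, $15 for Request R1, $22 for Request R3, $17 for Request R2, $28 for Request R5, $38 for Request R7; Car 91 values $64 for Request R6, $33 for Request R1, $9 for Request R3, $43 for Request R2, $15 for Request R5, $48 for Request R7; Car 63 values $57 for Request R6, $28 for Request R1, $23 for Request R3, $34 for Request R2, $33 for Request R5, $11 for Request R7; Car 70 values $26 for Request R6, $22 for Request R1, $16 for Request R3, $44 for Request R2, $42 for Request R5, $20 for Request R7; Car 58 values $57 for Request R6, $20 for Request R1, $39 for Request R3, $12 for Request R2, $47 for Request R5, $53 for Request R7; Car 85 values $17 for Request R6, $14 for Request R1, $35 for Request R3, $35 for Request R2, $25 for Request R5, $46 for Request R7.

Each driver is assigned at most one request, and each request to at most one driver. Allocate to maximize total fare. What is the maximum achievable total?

This is the linear assignment problem.
Optimal: Car 27→Request R7 ($38), Car 91→Request R6 ($64), Car 63→Request R1 ($28), Car 70→Request R2 ($44), Car 58→Request R5 ($47), Car 85→Request R3 ($35) — total 38+64+28+44+47+35 = $256.
Row-greedy (each driver in turn takes its best remaining request) gives $215, worse by 41.
Checked against all permutations: $256 is optimal.

Max total: $256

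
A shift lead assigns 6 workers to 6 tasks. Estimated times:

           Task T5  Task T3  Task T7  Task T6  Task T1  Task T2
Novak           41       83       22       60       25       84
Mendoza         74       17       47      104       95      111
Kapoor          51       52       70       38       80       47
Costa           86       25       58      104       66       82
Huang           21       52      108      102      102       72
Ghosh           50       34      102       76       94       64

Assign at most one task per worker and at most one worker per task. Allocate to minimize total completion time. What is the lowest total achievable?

Min total: 220 min

Optimal: Novak→Task T1 (25 min), Mendoza→Task T7 (47 min), Kapoor→Task T6 (38 min), Costa→Task T3 (25 min), Huang→Task T5 (21 min), Ghosh→Task T2 (64 min) — total 25+47+38+25+21+64 = 220 min.
Column-greedy (each task in turn goes to its cheapest remaining worker) gives 228 min, worse by 8.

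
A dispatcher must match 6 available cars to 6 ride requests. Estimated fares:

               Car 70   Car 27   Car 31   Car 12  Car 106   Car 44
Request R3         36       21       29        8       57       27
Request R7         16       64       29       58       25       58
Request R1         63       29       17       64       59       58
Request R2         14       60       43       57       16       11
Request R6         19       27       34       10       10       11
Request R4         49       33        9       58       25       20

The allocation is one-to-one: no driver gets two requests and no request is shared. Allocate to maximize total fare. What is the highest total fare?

Treat this as an assignment problem: match each driver to one request.
Optimal: Car 70→Request R1 ($63), Car 27→Request R2 ($60), Car 31→Request R6 ($34), Car 12→Request R4 ($58), Car 106→Request R3 ($57), Car 44→Request R7 ($58) — total 63+60+34+58+57+58 = $330.
Row-greedy (each driver in turn takes its best remaining request) gives $296, worse by 34.
Swapping Car 31↔Car 44 (Car 31→Request R7 $29, Car 44→Request R6 $11) loses 52.

Max total: $330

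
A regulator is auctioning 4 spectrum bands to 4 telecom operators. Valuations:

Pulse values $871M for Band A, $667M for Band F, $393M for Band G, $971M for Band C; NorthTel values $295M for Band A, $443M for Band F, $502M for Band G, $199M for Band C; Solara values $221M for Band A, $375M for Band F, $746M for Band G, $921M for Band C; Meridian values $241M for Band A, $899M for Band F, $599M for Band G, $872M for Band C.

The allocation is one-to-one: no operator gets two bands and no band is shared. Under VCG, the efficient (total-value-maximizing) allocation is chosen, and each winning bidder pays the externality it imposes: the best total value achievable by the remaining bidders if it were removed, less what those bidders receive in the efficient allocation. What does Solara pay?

Efficient allocation: Pulse→Band A ($871M), NorthTel→Band G ($502M), Solara→Band C ($921M), Meridian→Band F ($899M); total welfare W = $3193M.
Solara receives Band C at value $921M, so the others get W − 921 = $2272M.
Without Solara: best allocation of the remaining 3 bidders over all 4 bands is Pulse→Band C ($971M), NorthTel→Band G ($502M), Meridian→Band F ($899M), total $2372M.
VCG payment = (others' best without Solara) − (others' welfare with Solara) = 2372 − 2272 = $100M.

Solara pays $100M.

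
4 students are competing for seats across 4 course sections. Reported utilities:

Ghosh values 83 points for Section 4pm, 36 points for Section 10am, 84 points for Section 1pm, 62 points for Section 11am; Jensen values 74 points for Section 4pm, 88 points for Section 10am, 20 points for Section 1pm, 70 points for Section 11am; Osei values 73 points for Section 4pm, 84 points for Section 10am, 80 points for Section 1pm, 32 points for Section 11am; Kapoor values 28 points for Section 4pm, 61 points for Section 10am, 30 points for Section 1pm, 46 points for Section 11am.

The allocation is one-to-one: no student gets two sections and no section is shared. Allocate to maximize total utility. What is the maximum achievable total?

Optimal: Ghosh→Section 4pm (83 points), Jensen→Section 10am (88 points), Osei→Section 1pm (80 points), Kapoor→Section 11am (46 points) — total 83+88+80+46 = 297 points.
Max-entry greedy (repeatedly take the single best remaining cell) gives 291 points, worse by 6.
Next-best assignment: Ghosh→Section 4pm, Jensen→Section 11am, Osei→Section 1pm, Kapoor→Section 10am = 294 points.
Swapping Ghosh↔Kapoor (Ghosh→Section 11am 62 points, Kapoor→Section 4pm 28 points) loses 39.
No other one-to-one assignment exceeds 297 points.

Maximum total: 297 points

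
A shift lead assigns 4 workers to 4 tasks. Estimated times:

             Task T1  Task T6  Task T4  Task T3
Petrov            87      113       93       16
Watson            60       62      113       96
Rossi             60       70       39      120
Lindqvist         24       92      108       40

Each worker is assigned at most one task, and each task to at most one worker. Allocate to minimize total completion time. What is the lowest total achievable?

Optimal: Petrov→Task T3 (16 min), Watson→Task T6 (62 min), Rossi→Task T4 (39 min), Lindqvist→Task T1 (24 min) — total 16+62+39+24 = 141 min.
Row-greedy (each worker in turn takes its cheapest remaining task) gives 207 min, worse by 66.
Next-best assignment: Petrov→Task T3, Watson→Task T1, Rossi→Task T4, Lindqvist→Task T6 = 207 min.

Min total: 141 min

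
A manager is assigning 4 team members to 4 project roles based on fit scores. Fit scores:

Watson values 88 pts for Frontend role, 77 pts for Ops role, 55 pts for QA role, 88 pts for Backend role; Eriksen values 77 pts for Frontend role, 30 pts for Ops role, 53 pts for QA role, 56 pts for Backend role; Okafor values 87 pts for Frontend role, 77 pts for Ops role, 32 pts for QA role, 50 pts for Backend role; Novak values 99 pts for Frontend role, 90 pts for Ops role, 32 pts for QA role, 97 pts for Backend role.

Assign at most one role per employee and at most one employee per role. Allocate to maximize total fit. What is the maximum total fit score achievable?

Maximum total: 318 pts

This is a one-to-one assignment (maximum-weight bipartite matching).
Optimal: Watson→Backend role (88 pts), Eriksen→QA role (53 pts), Okafor→Frontend role (87 pts), Novak→Ops role (90 pts) — total 88+53+87+90 = 318 pts.
Max-entry greedy (repeatedly take the single best remaining cell) gives 317 pts, worse by 1.
Next-best assignment: Watson→Backend role, Eriksen→QA role, Okafor→Ops role, Novak→Frontend role = 317 pts.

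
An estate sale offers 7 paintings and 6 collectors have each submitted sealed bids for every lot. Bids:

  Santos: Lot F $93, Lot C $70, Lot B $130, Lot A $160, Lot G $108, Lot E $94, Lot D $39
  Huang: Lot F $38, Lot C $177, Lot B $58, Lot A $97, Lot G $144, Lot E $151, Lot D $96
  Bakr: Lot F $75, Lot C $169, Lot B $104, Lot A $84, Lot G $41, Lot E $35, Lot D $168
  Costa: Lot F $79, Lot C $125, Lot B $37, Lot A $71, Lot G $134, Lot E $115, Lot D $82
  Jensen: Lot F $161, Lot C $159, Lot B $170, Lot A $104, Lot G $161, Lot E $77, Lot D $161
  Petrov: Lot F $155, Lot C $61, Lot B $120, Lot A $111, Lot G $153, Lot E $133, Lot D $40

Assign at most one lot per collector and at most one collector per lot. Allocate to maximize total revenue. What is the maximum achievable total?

Max total: $964

This is the linear assignment problem.
Optimal: Santos→Lot A ($160), Huang→Lot C ($177), Bakr→Lot D ($168), Costa→Lot G ($134), Jensen→Lot B ($170), Petrov→Lot F ($155) — total 160+177+168+134+170+155 = $964.
Column-greedy (each lot in turn goes to its best remaining collector) gives $748, worse by 216.
Next-best assignment: Santos→Lot A, Huang→Lot C, Bakr→Lot D, Costa→Lot E, Jensen→Lot B, Petrov→Lot F = $945.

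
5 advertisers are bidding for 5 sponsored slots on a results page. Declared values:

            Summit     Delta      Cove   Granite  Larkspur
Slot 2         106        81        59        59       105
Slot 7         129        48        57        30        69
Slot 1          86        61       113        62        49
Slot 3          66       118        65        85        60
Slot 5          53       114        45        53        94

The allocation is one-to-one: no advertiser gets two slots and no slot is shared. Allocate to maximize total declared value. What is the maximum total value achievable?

Max total: $546

Optimal: Summit→Slot 7 ($129), Delta→Slot 5 ($114), Cove→Slot 1 ($113), Granite→Slot 3 ($85), Larkspur→Slot 2 ($105) — total 129+114+113+85+105 = $546.
Column-greedy (each slot in turn goes to its best remaining advertiser) gives $459, worse by 87.
Next-best assignment: Summit→Slot 7, Delta→Slot 3, Cove→Slot 1, Granite→Slot 5, Larkspur→Slot 2 = $518.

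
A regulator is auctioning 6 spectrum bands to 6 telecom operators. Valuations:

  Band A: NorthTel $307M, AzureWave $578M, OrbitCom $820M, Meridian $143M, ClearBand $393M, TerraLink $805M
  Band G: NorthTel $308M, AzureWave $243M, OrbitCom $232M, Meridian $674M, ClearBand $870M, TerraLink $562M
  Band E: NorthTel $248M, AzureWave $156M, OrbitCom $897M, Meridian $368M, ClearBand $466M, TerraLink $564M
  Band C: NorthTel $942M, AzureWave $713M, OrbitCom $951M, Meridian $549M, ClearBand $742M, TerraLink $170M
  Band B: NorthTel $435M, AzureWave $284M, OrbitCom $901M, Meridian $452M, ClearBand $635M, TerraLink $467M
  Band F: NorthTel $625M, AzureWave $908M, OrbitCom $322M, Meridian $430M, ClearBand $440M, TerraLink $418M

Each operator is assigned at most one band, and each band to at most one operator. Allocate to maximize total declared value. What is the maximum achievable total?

Max total: $4874M

Optimal: NorthTel→Band C ($942M), AzureWave→Band F ($908M), OrbitCom→Band E ($897M), Meridian→Band B ($452M), ClearBand→Band G ($870M), TerraLink→Band A ($805M) — total 942+908+897+452+870+805 = $4874M.
Swapping NorthTel↔Meridian (NorthTel→Band B $435M, Meridian→Band C $549M) loses 410.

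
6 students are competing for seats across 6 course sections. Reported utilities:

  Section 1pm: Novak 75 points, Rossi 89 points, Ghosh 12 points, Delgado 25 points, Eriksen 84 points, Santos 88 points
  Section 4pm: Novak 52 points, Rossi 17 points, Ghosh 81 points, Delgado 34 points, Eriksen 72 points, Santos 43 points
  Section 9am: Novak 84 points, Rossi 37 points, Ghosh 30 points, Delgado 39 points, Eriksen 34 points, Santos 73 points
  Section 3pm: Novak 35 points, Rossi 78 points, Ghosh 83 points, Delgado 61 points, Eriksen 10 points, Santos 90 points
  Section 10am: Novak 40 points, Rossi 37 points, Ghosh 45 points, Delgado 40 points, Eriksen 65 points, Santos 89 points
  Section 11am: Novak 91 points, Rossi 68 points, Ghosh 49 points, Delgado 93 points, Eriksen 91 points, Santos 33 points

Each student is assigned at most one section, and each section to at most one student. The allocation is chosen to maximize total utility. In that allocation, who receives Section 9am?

Optimal: Novak→Section 9am (84 points), Rossi→Section 1pm (89 points), Ghosh→Section 3pm (83 points), Delgado→Section 11am (93 points), Eriksen→Section 4pm (72 points), Santos→Section 10am (89 points) — total 84+89+83+93+72+89 = 510 points.
Column-greedy (each section in turn goes to its best remaining student) gives 502 points, worse by 8.
Next-best assignment: Novak→Section 9am, Rossi→Section 3pm, Ghosh→Section 4pm, Delgado→Section 11am, Eriksen→Section 1pm, Santos→Section 10am = 509 points.
Swapping Eriksen↔Novak (Eriksen→Section 9am 34 points, Novak→Section 4pm 52 points) loses 70.
Every other assignment is strictly worse.
Novak's own top section is Section 11am (91 points), but forcing Novak→Section 11am and reassigning the rest optimally gives only 463 points — worse by 47.

Novak receives Section 9am.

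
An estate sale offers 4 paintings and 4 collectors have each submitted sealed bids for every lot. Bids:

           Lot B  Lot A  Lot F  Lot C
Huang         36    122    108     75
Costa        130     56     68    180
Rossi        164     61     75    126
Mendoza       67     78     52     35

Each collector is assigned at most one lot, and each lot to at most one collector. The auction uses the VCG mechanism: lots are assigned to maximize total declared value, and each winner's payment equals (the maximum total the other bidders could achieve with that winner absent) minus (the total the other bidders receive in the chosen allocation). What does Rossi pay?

Efficient allocation: Huang→Lot F ($108), Costa→Lot C ($180), Rossi→Lot B ($164), Mendoza→Lot A ($78); total welfare W = $530.
Rossi receives Lot B at value $164, so the others get W − 164 = $366.
Without Rossi: best allocation of the remaining 3 bidders over all 4 lots is Huang→Lot A ($122), Costa→Lot C ($180), Mendoza→Lot B ($67), total $369.
VCG payment = (others' best without Rossi) − (others' welfare with Rossi) = 369 − 366 = $3.

Rossi pays $3.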